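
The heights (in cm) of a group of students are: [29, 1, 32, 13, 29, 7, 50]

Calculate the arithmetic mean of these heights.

23

Step 1: Sum all values: 29 + 1 + 32 + 13 + 29 + 7 + 50 = 161
Step 2: Count the number of values: n = 7
Step 3: Mean = sum / n = 161 / 7 = 23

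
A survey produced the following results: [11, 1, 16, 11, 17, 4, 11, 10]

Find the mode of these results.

11

Step 1: Count the frequency of each value:
  1: appears 1 time(s)
  4: appears 1 time(s)
  10: appears 1 time(s)
  11: appears 3 time(s)
  16: appears 1 time(s)
  17: appears 1 time(s)
Step 2: The value 11 appears most frequently (3 times).
Step 3: Mode = 11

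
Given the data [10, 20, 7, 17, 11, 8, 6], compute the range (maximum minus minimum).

14

Step 1: Identify the maximum value: max = 20
Step 2: Identify the minimum value: min = 6
Step 3: Range = max - min = 20 - 6 = 14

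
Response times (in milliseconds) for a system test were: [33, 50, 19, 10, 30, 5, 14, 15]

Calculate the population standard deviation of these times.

13.8022

Step 1: Compute the mean: 22
Step 2: Sum of squared deviations from the mean: 1524
Step 3: Population variance = 1524 / 8 = 190.5
Step 4: Standard deviation = sqrt(190.5) = 13.8022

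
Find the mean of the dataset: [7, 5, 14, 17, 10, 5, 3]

8.7143

Step 1: Sum all values: 7 + 5 + 14 + 17 + 10 + 5 + 3 = 61
Step 2: Count the number of values: n = 7
Step 3: Mean = sum / n = 61 / 7 = 8.7143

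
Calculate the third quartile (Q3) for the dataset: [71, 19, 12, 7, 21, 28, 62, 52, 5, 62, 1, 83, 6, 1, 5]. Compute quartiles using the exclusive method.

62

Step 1: Sort the data: [1, 1, 5, 5, 6, 7, 12, 19, 21, 28, 52, 62, 62, 71, 83]
Step 2: n = 15
Step 3: Using the exclusive quartile method:
  Q1 = 5
  Q2 (median) = 19
  Q3 = 62
  IQR = Q3 - Q1 = 62 - 5 = 57
Step 4: Q3 = 62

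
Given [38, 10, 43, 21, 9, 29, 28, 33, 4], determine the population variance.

167.6543

Step 1: Compute the mean: (38 + 10 + 43 + 21 + 9 + 29 + 28 + 33 + 4) / 9 = 23.8889
Step 2: Compute squared deviations from the mean:
  (38 - 23.8889)^2 = 199.1235
  (10 - 23.8889)^2 = 192.9012
  (43 - 23.8889)^2 = 365.2346
  (21 - 23.8889)^2 = 8.3457
  (9 - 23.8889)^2 = 221.679
  (29 - 23.8889)^2 = 26.1235
  (28 - 23.8889)^2 = 16.9012
  (33 - 23.8889)^2 = 83.0123
  (4 - 23.8889)^2 = 395.5679
Step 3: Sum of squared deviations = 1508.8889
Step 4: Population variance = 1508.8889 / 9 = 167.6543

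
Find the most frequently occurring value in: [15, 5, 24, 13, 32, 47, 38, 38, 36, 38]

38

Step 1: Count the frequency of each value:
  5: appears 1 time(s)
  13: appears 1 time(s)
  15: appears 1 time(s)
  24: appears 1 time(s)
  32: appears 1 time(s)
  36: appears 1 time(s)
  38: appears 3 time(s)
  47: appears 1 time(s)
Step 2: The value 38 appears most frequently (3 times).
Step 3: Mode = 38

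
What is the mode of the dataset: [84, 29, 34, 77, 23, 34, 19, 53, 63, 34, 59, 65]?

34

Step 1: Count the frequency of each value:
  19: appears 1 time(s)
  23: appears 1 time(s)
  29: appears 1 time(s)
  34: appears 3 time(s)
  53: appears 1 time(s)
  59: appears 1 time(s)
  63: appears 1 time(s)
  65: appears 1 time(s)
  77: appears 1 time(s)
  84: appears 1 time(s)
Step 2: The value 34 appears most frequently (3 times).
Step 3: Mode = 34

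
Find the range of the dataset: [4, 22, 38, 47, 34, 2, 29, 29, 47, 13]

45

Step 1: Identify the maximum value: max = 47
Step 2: Identify the minimum value: min = 2
Step 3: Range = max - min = 47 - 2 = 45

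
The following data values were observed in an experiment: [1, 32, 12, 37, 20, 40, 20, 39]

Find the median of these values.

26

Step 1: Sort the data in ascending order: [1, 12, 20, 20, 32, 37, 39, 40]
Step 2: The number of values is n = 8.
Step 3: Since n is even, the median is the average of positions 4 and 5:
  Median = (20 + 32) / 2 = 26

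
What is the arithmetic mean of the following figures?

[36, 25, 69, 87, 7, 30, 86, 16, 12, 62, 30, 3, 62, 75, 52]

43.4667

Step 1: Sum all values: 36 + 25 + 69 + 87 + 7 + 30 + 86 + 16 + 12 + 62 + 30 + 3 + 62 + 75 + 52 = 652
Step 2: Count the number of values: n = 15
Step 3: Mean = sum / n = 652 / 15 = 43.4667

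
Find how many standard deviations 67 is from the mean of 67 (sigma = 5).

0

Step 1: Recall the z-score formula: z = (x - mu) / sigma
Step 2: Substitute values: z = (67 - 67) / 5
Step 3: z = 0 / 5 = 0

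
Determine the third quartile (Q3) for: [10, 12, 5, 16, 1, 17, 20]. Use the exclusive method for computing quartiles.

17

Step 1: Sort the data: [1, 5, 10, 12, 16, 17, 20]
Step 2: n = 7
Step 3: Using the exclusive quartile method:
  Q1 = 5
  Q2 (median) = 12
  Q3 = 17
  IQR = Q3 - Q1 = 17 - 5 = 12
Step 4: Q3 = 17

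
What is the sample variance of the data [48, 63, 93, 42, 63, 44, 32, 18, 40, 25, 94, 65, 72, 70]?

543.7637

Step 1: Compute the mean: (48 + 63 + 93 + 42 + 63 + 44 + 32 + 18 + 40 + 25 + 94 + 65 + 72 + 70) / 14 = 54.9286
Step 2: Compute squared deviations from the mean:
  (48 - 54.9286)^2 = 48.0051
  (63 - 54.9286)^2 = 65.148
  (93 - 54.9286)^2 = 1449.4337
  (42 - 54.9286)^2 = 167.148
  (63 - 54.9286)^2 = 65.148
  (44 - 54.9286)^2 = 119.4337
  (32 - 54.9286)^2 = 525.7194
  (18 - 54.9286)^2 = 1363.7194
  (40 - 54.9286)^2 = 222.8622
  (25 - 54.9286)^2 = 895.7194
  (94 - 54.9286)^2 = 1526.5765
  (65 - 54.9286)^2 = 101.4337
  (72 - 54.9286)^2 = 291.4337
  (70 - 54.9286)^2 = 227.148
Step 3: Sum of squared deviations = 7068.9286
Step 4: Sample variance = 7068.9286 / 13 = 543.7637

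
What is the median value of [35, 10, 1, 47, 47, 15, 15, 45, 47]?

35

Step 1: Sort the data in ascending order: [1, 10, 15, 15, 35, 45, 47, 47, 47]
Step 2: The number of values is n = 9.
Step 3: Since n is odd, the median is the middle value at position 5: 35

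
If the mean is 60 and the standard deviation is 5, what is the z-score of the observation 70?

2

Step 1: Recall the z-score formula: z = (x - mu) / sigma
Step 2: Substitute values: z = (70 - 60) / 5
Step 3: z = 10 / 5 = 2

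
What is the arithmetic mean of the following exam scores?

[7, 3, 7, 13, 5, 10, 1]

6.5714

Step 1: Sum all values: 7 + 3 + 7 + 13 + 5 + 10 + 1 = 46
Step 2: Count the number of values: n = 7
Step 3: Mean = sum / n = 46 / 7 = 6.5714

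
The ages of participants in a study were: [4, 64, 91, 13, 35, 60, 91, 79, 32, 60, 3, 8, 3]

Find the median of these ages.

35

Step 1: Sort the data in ascending order: [3, 3, 4, 8, 13, 32, 35, 60, 60, 64, 79, 91, 91]
Step 2: The number of values is n = 13.
Step 3: Since n is odd, the median is the middle value at position 7: 35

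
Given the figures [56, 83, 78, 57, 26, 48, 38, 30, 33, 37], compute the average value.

48.6

Step 1: Sum all values: 56 + 83 + 78 + 57 + 26 + 48 + 38 + 30 + 33 + 37 = 486
Step 2: Count the number of values: n = 10
Step 3: Mean = sum / n = 486 / 10 = 48.6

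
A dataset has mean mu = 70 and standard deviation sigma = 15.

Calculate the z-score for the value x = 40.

-2

Step 1: Recall the z-score formula: z = (x - mu) / sigma
Step 2: Substitute values: z = (40 - 70) / 15
Step 3: z = -30 / 15 = -2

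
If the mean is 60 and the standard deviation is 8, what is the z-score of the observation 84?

3

Step 1: Recall the z-score formula: z = (x - mu) / sigma
Step 2: Substitute values: z = (84 - 60) / 8
Step 3: z = 24 / 8 = 3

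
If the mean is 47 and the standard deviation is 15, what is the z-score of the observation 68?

1.4

Step 1: Recall the z-score formula: z = (x - mu) / sigma
Step 2: Substitute values: z = (68 - 47) / 15
Step 3: z = 21 / 15 = 1.4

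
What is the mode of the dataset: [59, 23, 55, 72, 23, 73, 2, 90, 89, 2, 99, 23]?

23

Step 1: Count the frequency of each value:
  2: appears 2 time(s)
  23: appears 3 time(s)
  55: appears 1 time(s)
  59: appears 1 time(s)
  72: appears 1 time(s)
  73: appears 1 time(s)
  89: appears 1 time(s)
  90: appears 1 time(s)
  99: appears 1 time(s)
Step 2: The value 23 appears most frequently (3 times).
Step 3: Mode = 23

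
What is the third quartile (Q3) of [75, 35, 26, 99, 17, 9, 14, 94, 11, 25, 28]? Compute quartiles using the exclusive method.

75

Step 1: Sort the data: [9, 11, 14, 17, 25, 26, 28, 35, 75, 94, 99]
Step 2: n = 11
Step 3: Using the exclusive quartile method:
  Q1 = 14
  Q2 (median) = 26
  Q3 = 75
  IQR = Q3 - Q1 = 75 - 14 = 61
Step 4: Q3 = 75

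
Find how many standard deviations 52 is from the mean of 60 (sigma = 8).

-1

Step 1: Recall the z-score formula: z = (x - mu) / sigma
Step 2: Substitute values: z = (52 - 60) / 8
Step 3: z = -8 / 8 = -1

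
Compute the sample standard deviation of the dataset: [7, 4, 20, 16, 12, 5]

6.4395

Step 1: Compute the mean: 10.6667
Step 2: Sum of squared deviations from the mean: 207.3333
Step 3: Sample variance = 207.3333 / 5 = 41.4667
Step 4: Standard deviation = sqrt(41.4667) = 6.4395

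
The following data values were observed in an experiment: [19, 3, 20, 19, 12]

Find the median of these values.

19

Step 1: Sort the data in ascending order: [3, 12, 19, 19, 20]
Step 2: The number of values is n = 5.
Step 3: Since n is odd, the median is the middle value at position 3: 19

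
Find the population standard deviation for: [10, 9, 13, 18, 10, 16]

3.35

Step 1: Compute the mean: 12.6667
Step 2: Sum of squared deviations from the mean: 67.3333
Step 3: Population variance = 67.3333 / 6 = 11.2222
Step 4: Standard deviation = sqrt(11.2222) = 3.35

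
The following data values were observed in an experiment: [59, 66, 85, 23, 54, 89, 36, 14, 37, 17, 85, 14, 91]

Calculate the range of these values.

77

Step 1: Identify the maximum value: max = 91
Step 2: Identify the minimum value: min = 14
Step 3: Range = max - min = 91 - 14 = 77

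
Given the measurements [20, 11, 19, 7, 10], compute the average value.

13.4

Step 1: Sum all values: 20 + 11 + 19 + 7 + 10 = 67
Step 2: Count the number of values: n = 5
Step 3: Mean = sum / n = 67 / 5 = 13.4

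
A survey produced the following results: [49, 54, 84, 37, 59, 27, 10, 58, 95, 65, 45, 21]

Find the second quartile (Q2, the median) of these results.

51.5

Step 1: Sort the data: [10, 21, 27, 37, 45, 49, 54, 58, 59, 65, 84, 95]
Step 2: n = 12
Step 3: Q2 is the median. Since n is even, it is the average of the values at positions 6 and 7:
  Q2 = (49 + 54) / 2 = 51.5
Step 4: Q2 = 51.5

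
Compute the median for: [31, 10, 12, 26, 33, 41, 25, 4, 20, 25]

25

Step 1: Sort the data in ascending order: [4, 10, 12, 20, 25, 25, 26, 31, 33, 41]
Step 2: The number of values is n = 10.
Step 3: Since n is even, the median is the average of positions 5 and 6:
  Median = (25 + 25) / 2 = 25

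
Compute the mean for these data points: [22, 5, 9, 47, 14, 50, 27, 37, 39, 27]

27.7

Step 1: Sum all values: 22 + 5 + 9 + 47 + 14 + 50 + 27 + 37 + 39 + 27 = 277
Step 2: Count the number of values: n = 10
Step 3: Mean = sum / n = 277 / 10 = 27.7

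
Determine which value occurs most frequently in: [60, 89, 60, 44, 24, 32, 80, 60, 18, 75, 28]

60

Step 1: Count the frequency of each value:
  18: appears 1 time(s)
  24: appears 1 time(s)
  28: appears 1 time(s)
  32: appears 1 time(s)
  44: appears 1 time(s)
  60: appears 3 time(s)
  75: appears 1 time(s)
  80: appears 1 time(s)
  89: appears 1 time(s)
Step 2: The value 60 appears most frequently (3 times).
Step 3: Mode = 60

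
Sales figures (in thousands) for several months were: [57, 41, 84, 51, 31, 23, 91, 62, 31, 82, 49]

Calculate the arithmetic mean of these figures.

54.7273

Step 1: Sum all values: 57 + 41 + 84 + 51 + 31 + 23 + 91 + 62 + 31 + 82 + 49 = 602
Step 2: Count the number of values: n = 11
Step 3: Mean = sum / n = 602 / 11 = 54.7273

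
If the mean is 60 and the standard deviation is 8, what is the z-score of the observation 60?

0

Step 1: Recall the z-score formula: z = (x - mu) / sigma
Step 2: Substitute values: z = (60 - 60) / 8
Step 3: z = 0 / 8 = 0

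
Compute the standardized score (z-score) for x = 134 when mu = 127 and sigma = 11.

0.6364

Step 1: Recall the z-score formula: z = (x - mu) / sigma
Step 2: Substitute values: z = (134 - 127) / 11
Step 3: z = 7 / 11 = 0.6364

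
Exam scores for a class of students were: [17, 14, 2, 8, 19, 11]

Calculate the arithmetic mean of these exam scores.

11.8333

Step 1: Sum all values: 17 + 14 + 2 + 8 + 19 + 11 = 71
Step 2: Count the number of values: n = 6
Step 3: Mean = sum / n = 71 / 6 = 11.8333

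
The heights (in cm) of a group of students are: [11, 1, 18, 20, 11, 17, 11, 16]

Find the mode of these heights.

11

Step 1: Count the frequency of each value:
  1: appears 1 time(s)
  11: appears 3 time(s)
  16: appears 1 time(s)
  17: appears 1 time(s)
  18: appears 1 time(s)
  20: appears 1 time(s)
Step 2: The value 11 appears most frequently (3 times).
Step 3: Mode = 11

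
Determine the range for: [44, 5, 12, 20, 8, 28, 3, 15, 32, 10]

41

Step 1: Identify the maximum value: max = 44
Step 2: Identify the minimum value: min = 3
Step 3: Range = max - min = 44 - 3 = 41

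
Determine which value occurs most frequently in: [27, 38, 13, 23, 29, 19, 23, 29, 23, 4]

23

Step 1: Count the frequency of each value:
  4: appears 1 time(s)
  13: appears 1 time(s)
  19: appears 1 time(s)
  23: appears 3 time(s)
  27: appears 1 time(s)
  29: appears 2 time(s)
  38: appears 1 time(s)
Step 2: The value 23 appears most frequently (3 times).
Step 3: Mode = 23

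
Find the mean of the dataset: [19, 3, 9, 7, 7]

9

Step 1: Sum all values: 19 + 3 + 9 + 7 + 7 = 45
Step 2: Count the number of values: n = 5
Step 3: Mean = sum / n = 45 / 5 = 9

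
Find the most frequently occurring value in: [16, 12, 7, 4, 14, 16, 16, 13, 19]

16

Step 1: Count the frequency of each value:
  4: appears 1 time(s)
  7: appears 1 time(s)
  12: appears 1 time(s)
  13: appears 1 time(s)
  14: appears 1 time(s)
  16: appears 3 time(s)
  19: appears 1 time(s)
Step 2: The value 16 appears most frequently (3 times).
Step 3: Mode = 16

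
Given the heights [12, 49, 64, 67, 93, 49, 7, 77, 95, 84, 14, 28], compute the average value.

53.25

Step 1: Sum all values: 12 + 49 + 64 + 67 + 93 + 49 + 7 + 77 + 95 + 84 + 14 + 28 = 639
Step 2: Count the number of values: n = 12
Step 3: Mean = sum / n = 639 / 12 = 53.25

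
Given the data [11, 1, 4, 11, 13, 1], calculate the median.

7.5

Step 1: Sort the data in ascending order: [1, 1, 4, 11, 11, 13]
Step 2: The number of values is n = 6.
Step 3: Since n is even, the median is the average of positions 3 and 4:
  Median = (4 + 11) / 2 = 7.5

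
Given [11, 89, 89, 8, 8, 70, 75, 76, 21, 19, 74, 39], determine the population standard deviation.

31.956

Step 1: Compute the mean: 48.25
Step 2: Sum of squared deviations from the mean: 12254.25
Step 3: Population variance = 12254.25 / 12 = 1021.1875
Step 4: Standard deviation = sqrt(1021.1875) = 31.956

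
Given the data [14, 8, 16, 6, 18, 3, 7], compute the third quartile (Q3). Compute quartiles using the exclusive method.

16

Step 1: Sort the data: [3, 6, 7, 8, 14, 16, 18]
Step 2: n = 7
Step 3: Using the exclusive quartile method:
  Q1 = 6
  Q2 (median) = 8
  Q3 = 16
  IQR = Q3 - Q1 = 16 - 6 = 10
Step 4: Q3 = 16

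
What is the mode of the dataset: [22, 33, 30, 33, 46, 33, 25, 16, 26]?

33

Step 1: Count the frequency of each value:
  16: appears 1 time(s)
  22: appears 1 time(s)
  25: appears 1 time(s)
  26: appears 1 time(s)
  30: appears 1 time(s)
  33: appears 3 time(s)
  46: appears 1 time(s)
Step 2: The value 33 appears most frequently (3 times).
Step 3: Mode = 33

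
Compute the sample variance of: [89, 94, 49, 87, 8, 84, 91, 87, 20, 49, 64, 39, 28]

917.7308

Step 1: Compute the mean: (89 + 94 + 49 + 87 + 8 + 84 + 91 + 87 + 20 + 49 + 64 + 39 + 28) / 13 = 60.6923
Step 2: Compute squared deviations from the mean:
  (89 - 60.6923)^2 = 801.3254
  (94 - 60.6923)^2 = 1109.4024
  (49 - 60.6923)^2 = 136.7101
  (87 - 60.6923)^2 = 692.0947
  (8 - 60.6923)^2 = 2776.4793
  (84 - 60.6923)^2 = 543.2485
  (91 - 60.6923)^2 = 918.5562
  (87 - 60.6923)^2 = 692.0947
  (20 - 60.6923)^2 = 1655.8639
  (49 - 60.6923)^2 = 136.7101
  (64 - 60.6923)^2 = 10.9408
  (39 - 60.6923)^2 = 470.5562
  (28 - 60.6923)^2 = 1068.787
Step 3: Sum of squared deviations = 11012.7692
Step 4: Sample variance = 11012.7692 / 12 = 917.7308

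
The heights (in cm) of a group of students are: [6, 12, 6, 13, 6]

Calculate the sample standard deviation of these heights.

3.5777

Step 1: Compute the mean: 8.6
Step 2: Sum of squared deviations from the mean: 51.2
Step 3: Sample variance = 51.2 / 4 = 12.8
Step 4: Standard deviation = sqrt(12.8) = 3.5777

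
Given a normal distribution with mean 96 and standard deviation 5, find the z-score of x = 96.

0

Step 1: Recall the z-score formula: z = (x - mu) / sigma
Step 2: Substitute values: z = (96 - 96) / 5
Step 3: z = 0 / 5 = 0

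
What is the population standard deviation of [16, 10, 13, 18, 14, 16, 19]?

2.85

Step 1: Compute the mean: 15.1429
Step 2: Sum of squared deviations from the mean: 56.8571
Step 3: Population variance = 56.8571 / 7 = 8.1224
Step 4: Standard deviation = sqrt(8.1224) = 2.85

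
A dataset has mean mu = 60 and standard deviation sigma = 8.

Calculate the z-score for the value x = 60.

0

Step 1: Recall the z-score formula: z = (x - mu) / sigma
Step 2: Substitute values: z = (60 - 60) / 8
Step 3: z = 0 / 8 = 0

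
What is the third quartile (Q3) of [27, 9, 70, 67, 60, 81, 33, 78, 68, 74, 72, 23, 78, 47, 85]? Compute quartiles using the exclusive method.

78

Step 1: Sort the data: [9, 23, 27, 33, 47, 60, 67, 68, 70, 72, 74, 78, 78, 81, 85]
Step 2: n = 15
Step 3: Using the exclusive quartile method:
  Q1 = 33
  Q2 (median) = 68
  Q3 = 78
  IQR = Q3 - Q1 = 78 - 33 = 45
Step 4: Q3 = 78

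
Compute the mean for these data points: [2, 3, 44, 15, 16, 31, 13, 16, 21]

17.8889

Step 1: Sum all values: 2 + 3 + 44 + 15 + 16 + 31 + 13 + 16 + 21 = 161
Step 2: Count the number of values: n = 9
Step 3: Mean = sum / n = 161 / 9 = 17.8889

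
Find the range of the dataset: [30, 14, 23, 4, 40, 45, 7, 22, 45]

41

Step 1: Identify the maximum value: max = 45
Step 2: Identify the minimum value: min = 4
Step 3: Range = max - min = 45 - 4 = 41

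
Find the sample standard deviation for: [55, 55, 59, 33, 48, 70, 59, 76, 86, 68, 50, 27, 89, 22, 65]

19.6827

Step 1: Compute the mean: 57.4667
Step 2: Sum of squared deviations from the mean: 5423.7333
Step 3: Sample variance = 5423.7333 / 14 = 387.4095
Step 4: Standard deviation = sqrt(387.4095) = 19.6827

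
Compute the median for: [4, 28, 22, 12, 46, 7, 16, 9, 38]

16

Step 1: Sort the data in ascending order: [4, 7, 9, 12, 16, 22, 28, 38, 46]
Step 2: The number of values is n = 9.
Step 3: Since n is odd, the median is the middle value at position 5: 16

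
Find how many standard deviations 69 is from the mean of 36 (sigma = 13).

2.5385

Step 1: Recall the z-score formula: z = (x - mu) / sigma
Step 2: Substitute values: z = (69 - 36) / 13
Step 3: z = 33 / 13 = 2.5385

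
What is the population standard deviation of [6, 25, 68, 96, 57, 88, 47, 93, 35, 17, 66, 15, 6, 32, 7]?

31.2961

Step 1: Compute the mean: 43.8667
Step 2: Sum of squared deviations from the mean: 14691.7333
Step 3: Population variance = 14691.7333 / 15 = 979.4489
Step 4: Standard deviation = sqrt(979.4489) = 31.2961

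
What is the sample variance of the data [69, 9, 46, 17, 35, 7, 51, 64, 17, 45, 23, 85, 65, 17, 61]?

616.6381

Step 1: Compute the mean: (69 + 9 + 46 + 17 + 35 + 7 + 51 + 64 + 17 + 45 + 23 + 85 + 65 + 17 + 61) / 15 = 40.7333
Step 2: Compute squared deviations from the mean:
  (69 - 40.7333)^2 = 799.0044
  (9 - 40.7333)^2 = 1007.0044
  (46 - 40.7333)^2 = 27.7378
  (17 - 40.7333)^2 = 563.2711
  (35 - 40.7333)^2 = 32.8711
  (7 - 40.7333)^2 = 1137.9378
  (51 - 40.7333)^2 = 105.4044
  (64 - 40.7333)^2 = 541.3378
  (17 - 40.7333)^2 = 563.2711
  (45 - 40.7333)^2 = 18.2044
  (23 - 40.7333)^2 = 314.4711
  (85 - 40.7333)^2 = 1959.5378
  (65 - 40.7333)^2 = 588.8711
  (17 - 40.7333)^2 = 563.2711
  (61 - 40.7333)^2 = 410.7378
Step 3: Sum of squared deviations = 8632.9333
Step 4: Sample variance = 8632.9333 / 14 = 616.6381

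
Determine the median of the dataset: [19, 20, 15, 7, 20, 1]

17

Step 1: Sort the data in ascending order: [1, 7, 15, 19, 20, 20]
Step 2: The number of values is n = 6.
Step 3: Since n is even, the median is the average of positions 3 and 4:
  Median = (15 + 19) / 2 = 17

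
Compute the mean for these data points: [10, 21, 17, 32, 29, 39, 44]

27.4286

Step 1: Sum all values: 10 + 21 + 17 + 32 + 29 + 39 + 44 = 192
Step 2: Count the number of values: n = 7
Step 3: Mean = sum / n = 192 / 7 = 27.4286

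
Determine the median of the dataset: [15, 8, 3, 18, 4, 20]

11.5

Step 1: Sort the data in ascending order: [3, 4, 8, 15, 18, 20]
Step 2: The number of values is n = 6.
Step 3: Since n is even, the median is the average of positions 3 and 4:
  Median = (8 + 15) / 2 = 11.5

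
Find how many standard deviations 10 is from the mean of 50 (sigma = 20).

-2

Step 1: Recall the z-score formula: z = (x - mu) / sigma
Step 2: Substitute values: z = (10 - 50) / 20
Step 3: z = -40 / 20 = -2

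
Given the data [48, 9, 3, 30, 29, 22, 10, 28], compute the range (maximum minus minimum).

45

Step 1: Identify the maximum value: max = 48
Step 2: Identify the minimum value: min = 3
Step 3: Range = max - min = 48 - 3 = 45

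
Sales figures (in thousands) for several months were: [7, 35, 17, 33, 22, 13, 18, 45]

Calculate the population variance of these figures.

142.6875

Step 1: Compute the mean: (7 + 35 + 17 + 33 + 22 + 13 + 18 + 45) / 8 = 23.75
Step 2: Compute squared deviations from the mean:
  (7 - 23.75)^2 = 280.5625
  (35 - 23.75)^2 = 126.5625
  (17 - 23.75)^2 = 45.5625
  (33 - 23.75)^2 = 85.5625
  (22 - 23.75)^2 = 3.0625
  (13 - 23.75)^2 = 115.5625
  (18 - 23.75)^2 = 33.0625
  (45 - 23.75)^2 = 451.5625
Step 3: Sum of squared deviations = 1141.5
Step 4: Population variance = 1141.5 / 8 = 142.6875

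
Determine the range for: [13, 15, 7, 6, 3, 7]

12

Step 1: Identify the maximum value: max = 15
Step 2: Identify the minimum value: min = 3
Step 3: Range = max - min = 15 - 3 = 12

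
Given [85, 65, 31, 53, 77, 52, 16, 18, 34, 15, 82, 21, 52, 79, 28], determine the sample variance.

663.6

Step 1: Compute the mean: (85 + 65 + 31 + 53 + 77 + 52 + 16 + 18 + 34 + 15 + 82 + 21 + 52 + 79 + 28) / 15 = 47.2
Step 2: Compute squared deviations from the mean:
  (85 - 47.2)^2 = 1428.84
  (65 - 47.2)^2 = 316.84
  (31 - 47.2)^2 = 262.44
  (53 - 47.2)^2 = 33.64
  (77 - 47.2)^2 = 888.04
  (52 - 47.2)^2 = 23.04
  (16 - 47.2)^2 = 973.44
  (18 - 47.2)^2 = 852.64
  (34 - 47.2)^2 = 174.24
  (15 - 47.2)^2 = 1036.84
  (82 - 47.2)^2 = 1211.04
  (21 - 47.2)^2 = 686.44
  (52 - 47.2)^2 = 23.04
  (79 - 47.2)^2 = 1011.24
  (28 - 47.2)^2 = 368.64
Step 3: Sum of squared deviations = 9290.4
Step 4: Sample variance = 9290.4 / 14 = 663.6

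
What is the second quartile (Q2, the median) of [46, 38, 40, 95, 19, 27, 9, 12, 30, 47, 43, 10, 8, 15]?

28.5

Step 1: Sort the data: [8, 9, 10, 12, 15, 19, 27, 30, 38, 40, 43, 46, 47, 95]
Step 2: n = 14
Step 3: Q2 is the median. Since n is even, it is the average of the values at positions 7 and 8:
  Q2 = (27 + 30) / 2 = 28.5
Step 4: Q2 = 28.5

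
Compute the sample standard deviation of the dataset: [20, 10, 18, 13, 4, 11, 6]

5.8513

Step 1: Compute the mean: 11.7143
Step 2: Sum of squared deviations from the mean: 205.4286
Step 3: Sample variance = 205.4286 / 6 = 34.2381
Step 4: Standard deviation = sqrt(34.2381) = 5.8513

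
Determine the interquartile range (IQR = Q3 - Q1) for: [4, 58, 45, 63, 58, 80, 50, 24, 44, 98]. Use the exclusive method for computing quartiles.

28.25

Step 1: Sort the data: [4, 24, 44, 45, 50, 58, 58, 63, 80, 98]
Step 2: n = 10
Step 3: Using the exclusive quartile method:
  Q1 = 39
  Q2 (median) = 54
  Q3 = 67.25
  IQR = Q3 - Q1 = 67.25 - 39 = 28.25
Step 4: IQR = 28.25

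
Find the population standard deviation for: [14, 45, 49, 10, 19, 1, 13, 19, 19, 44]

15.7547

Step 1: Compute the mean: 23.3
Step 2: Sum of squared deviations from the mean: 2482.1
Step 3: Population variance = 2482.1 / 10 = 248.21
Step 4: Standard deviation = sqrt(248.21) = 15.7547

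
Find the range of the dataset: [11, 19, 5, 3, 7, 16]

16

Step 1: Identify the maximum value: max = 19
Step 2: Identify the minimum value: min = 3
Step 3: Range = max - min = 19 - 3 = 16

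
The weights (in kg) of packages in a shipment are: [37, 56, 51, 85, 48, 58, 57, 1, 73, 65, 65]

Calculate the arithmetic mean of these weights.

54.1818

Step 1: Sum all values: 37 + 56 + 51 + 85 + 48 + 58 + 57 + 1 + 73 + 65 + 65 = 596
Step 2: Count the number of values: n = 11
Step 3: Mean = sum / n = 596 / 11 = 54.1818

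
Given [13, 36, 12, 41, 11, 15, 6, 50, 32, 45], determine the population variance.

240.89

Step 1: Compute the mean: (13 + 36 + 12 + 41 + 11 + 15 + 6 + 50 + 32 + 45) / 10 = 26.1
Step 2: Compute squared deviations from the mean:
  (13 - 26.1)^2 = 171.61
  (36 - 26.1)^2 = 98.01
  (12 - 26.1)^2 = 198.81
  (41 - 26.1)^2 = 222.01
  (11 - 26.1)^2 = 228.01
  (15 - 26.1)^2 = 123.21
  (6 - 26.1)^2 = 404.01
  (50 - 26.1)^2 = 571.21
  (32 - 26.1)^2 = 34.81
  (45 - 26.1)^2 = 357.21
Step 3: Sum of squared deviations = 2408.9
Step 4: Population variance = 2408.9 / 10 = 240.89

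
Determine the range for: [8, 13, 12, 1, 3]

12

Step 1: Identify the maximum value: max = 13
Step 2: Identify the minimum value: min = 1
Step 3: Range = max - min = 13 - 1 = 12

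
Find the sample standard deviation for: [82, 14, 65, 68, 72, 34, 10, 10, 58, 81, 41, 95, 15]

30.5001

Step 1: Compute the mean: 49.6154
Step 2: Sum of squared deviations from the mean: 11163.0769
Step 3: Sample variance = 11163.0769 / 12 = 930.2564
Step 4: Standard deviation = sqrt(930.2564) = 30.5001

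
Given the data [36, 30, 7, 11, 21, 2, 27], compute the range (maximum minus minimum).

34

Step 1: Identify the maximum value: max = 36
Step 2: Identify the minimum value: min = 2
Step 3: Range = max - min = 36 - 2 = 34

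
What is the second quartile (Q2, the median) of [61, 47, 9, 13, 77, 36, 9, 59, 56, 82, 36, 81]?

51.5

Step 1: Sort the data: [9, 9, 13, 36, 36, 47, 56, 59, 61, 77, 81, 82]
Step 2: n = 12
Step 3: Q2 is the median. Since n is even, it is the average of the values at positions 6 and 7:
  Q2 = (47 + 56) / 2 = 51.5
Step 4: Q2 = 51.5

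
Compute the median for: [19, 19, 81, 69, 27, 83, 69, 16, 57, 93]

63

Step 1: Sort the data in ascending order: [16, 19, 19, 27, 57, 69, 69, 81, 83, 93]
Step 2: The number of values is n = 10.
Step 3: Since n is even, the median is the average of positions 5 and 6:
  Median = (57 + 69) / 2 = 63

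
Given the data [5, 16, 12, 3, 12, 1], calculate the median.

8.5

Step 1: Sort the data in ascending order: [1, 3, 5, 12, 12, 16]
Step 2: The number of values is n = 6.
Step 3: Since n is even, the median is the average of positions 3 and 4:
  Median = (5 + 12) / 2 = 8.5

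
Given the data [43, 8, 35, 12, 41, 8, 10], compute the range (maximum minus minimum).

35

Step 1: Identify the maximum value: max = 43
Step 2: Identify the minimum value: min = 8
Step 3: Range = max - min = 43 - 8 = 35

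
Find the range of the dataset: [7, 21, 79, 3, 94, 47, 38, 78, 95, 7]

92

Step 1: Identify the maximum value: max = 95
Step 2: Identify the minimum value: min = 3
Step 3: Range = max - min = 95 - 3 = 92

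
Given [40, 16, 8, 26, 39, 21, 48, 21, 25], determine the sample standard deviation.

12.8106

Step 1: Compute the mean: 27.1111
Step 2: Sum of squared deviations from the mean: 1312.8889
Step 3: Sample variance = 1312.8889 / 8 = 164.1111
Step 4: Standard deviation = sqrt(164.1111) = 12.8106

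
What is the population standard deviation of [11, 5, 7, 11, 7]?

2.4

Step 1: Compute the mean: 8.2
Step 2: Sum of squared deviations from the mean: 28.8
Step 3: Population variance = 28.8 / 5 = 5.76
Step 4: Standard deviation = sqrt(5.76) = 2.4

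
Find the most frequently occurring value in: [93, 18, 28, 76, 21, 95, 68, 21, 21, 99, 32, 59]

21

Step 1: Count the frequency of each value:
  18: appears 1 time(s)
  21: appears 3 time(s)
  28: appears 1 time(s)
  32: appears 1 time(s)
  59: appears 1 time(s)
  68: appears 1 time(s)
  76: appears 1 time(s)
  93: appears 1 time(s)
  95: appears 1 time(s)
  99: appears 1 time(s)
Step 2: The value 21 appears most frequently (3 times).
Step 3: Mode = 21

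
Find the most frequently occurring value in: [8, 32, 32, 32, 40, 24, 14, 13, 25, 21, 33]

32

Step 1: Count the frequency of each value:
  8: appears 1 time(s)
  13: appears 1 time(s)
  14: appears 1 time(s)
  21: appears 1 time(s)
  24: appears 1 time(s)
  25: appears 1 time(s)
  32: appears 3 time(s)
  33: appears 1 time(s)
  40: appears 1 time(s)
Step 2: The value 32 appears most frequently (3 times).
Step 3: Mode = 32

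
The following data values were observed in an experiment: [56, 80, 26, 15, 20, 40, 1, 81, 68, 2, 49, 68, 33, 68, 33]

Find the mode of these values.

68

Step 1: Count the frequency of each value:
  1: appears 1 time(s)
  2: appears 1 time(s)
  15: appears 1 time(s)
  20: appears 1 time(s)
  26: appears 1 time(s)
  33: appears 2 time(s)
  40: appears 1 time(s)
  49: appears 1 time(s)
  56: appears 1 time(s)
  68: appears 3 time(s)
  80: appears 1 time(s)
  81: appears 1 time(s)
Step 2: The value 68 appears most frequently (3 times).
Step 3: Mode = 68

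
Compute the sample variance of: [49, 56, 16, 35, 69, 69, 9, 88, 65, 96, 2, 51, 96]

985.5769

Step 1: Compute the mean: (49 + 56 + 16 + 35 + 69 + 69 + 9 + 88 + 65 + 96 + 2 + 51 + 96) / 13 = 53.9231
Step 2: Compute squared deviations from the mean:
  (49 - 53.9231)^2 = 24.2367
  (56 - 53.9231)^2 = 4.3136
  (16 - 53.9231)^2 = 1438.1598
  (35 - 53.9231)^2 = 358.0828
  (69 - 53.9231)^2 = 227.3136
  (69 - 53.9231)^2 = 227.3136
  (9 - 53.9231)^2 = 2018.0828
  (88 - 53.9231)^2 = 1161.2367
  (65 - 53.9231)^2 = 122.6982
  (96 - 53.9231)^2 = 1770.4675
  (2 - 53.9231)^2 = 2696.0059
  (51 - 53.9231)^2 = 8.5444
  (96 - 53.9231)^2 = 1770.4675
Step 3: Sum of squared deviations = 11826.9231
Step 4: Sample variance = 11826.9231 / 12 = 985.5769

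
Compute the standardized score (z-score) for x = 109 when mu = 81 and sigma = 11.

2.5455

Step 1: Recall the z-score formula: z = (x - mu) / sigma
Step 2: Substitute values: z = (109 - 81) / 11
Step 3: z = 28 / 11 = 2.5455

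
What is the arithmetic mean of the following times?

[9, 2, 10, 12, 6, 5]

7.3333

Step 1: Sum all values: 9 + 2 + 10 + 12 + 6 + 5 = 44
Step 2: Count the number of values: n = 6
Step 3: Mean = sum / n = 44 / 6 = 7.3333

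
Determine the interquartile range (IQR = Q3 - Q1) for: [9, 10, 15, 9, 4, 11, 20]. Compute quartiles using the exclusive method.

6

Step 1: Sort the data: [4, 9, 9, 10, 11, 15, 20]
Step 2: n = 7
Step 3: Using the exclusive quartile method:
  Q1 = 9
  Q2 (median) = 10
  Q3 = 15
  IQR = Q3 - Q1 = 15 - 9 = 6
Step 4: IQR = 6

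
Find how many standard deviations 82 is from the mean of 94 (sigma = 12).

-1

Step 1: Recall the z-score formula: z = (x - mu) / sigma
Step 2: Substitute values: z = (82 - 94) / 12
Step 3: z = -12 / 12 = -1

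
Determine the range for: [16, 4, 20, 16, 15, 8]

16

Step 1: Identify the maximum value: max = 20
Step 2: Identify the minimum value: min = 4
Step 3: Range = max - min = 20 - 4 = 16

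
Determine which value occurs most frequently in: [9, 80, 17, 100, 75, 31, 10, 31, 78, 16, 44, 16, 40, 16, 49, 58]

16

Step 1: Count the frequency of each value:
  9: appears 1 time(s)
  10: appears 1 time(s)
  16: appears 3 time(s)
  17: appears 1 time(s)
  31: appears 2 time(s)
  40: appears 1 time(s)
  44: appears 1 time(s)
  49: appears 1 time(s)
  58: appears 1 time(s)
  75: appears 1 time(s)
  78: appears 1 time(s)
  80: appears 1 time(s)
  100: appears 1 time(s)
Step 2: The value 16 appears most frequently (3 times).
Step 3: Mode = 16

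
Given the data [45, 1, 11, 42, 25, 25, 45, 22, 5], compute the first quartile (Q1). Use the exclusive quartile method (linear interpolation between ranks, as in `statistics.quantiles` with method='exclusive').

8

Step 1: Sort the data: [1, 5, 11, 22, 25, 25, 42, 45, 45]
Step 2: n = 9
Step 3: Using the exclusive quartile method:
  Q1 = 8
  Q2 (median) = 25
  Q3 = 43.5
  IQR = Q3 - Q1 = 43.5 - 8 = 35.5
Step 4: Q1 = 8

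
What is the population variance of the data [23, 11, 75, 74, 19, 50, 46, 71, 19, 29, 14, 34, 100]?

751.3254

Step 1: Compute the mean: (23 + 11 + 75 + 74 + 19 + 50 + 46 + 71 + 19 + 29 + 14 + 34 + 100) / 13 = 43.4615
Step 2: Compute squared deviations from the mean:
  (23 - 43.4615)^2 = 418.6746
  (11 - 43.4615)^2 = 1053.7515
  (75 - 43.4615)^2 = 994.6746
  (74 - 43.4615)^2 = 932.5976
  (19 - 43.4615)^2 = 598.3669
  (50 - 43.4615)^2 = 42.7515
  (46 - 43.4615)^2 = 6.4438
  (71 - 43.4615)^2 = 758.3669
  (19 - 43.4615)^2 = 598.3669
  (29 - 43.4615)^2 = 209.1361
  (14 - 43.4615)^2 = 867.9822
  (34 - 43.4615)^2 = 89.5207
  (100 - 43.4615)^2 = 3196.5976
Step 3: Sum of squared deviations = 9767.2308
Step 4: Population variance = 9767.2308 / 13 = 751.3254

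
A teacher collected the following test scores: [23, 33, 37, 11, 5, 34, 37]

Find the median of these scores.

33

Step 1: Sort the data in ascending order: [5, 11, 23, 33, 34, 37, 37]
Step 2: The number of values is n = 7.
Step 3: Since n is odd, the median is the middle value at position 4: 33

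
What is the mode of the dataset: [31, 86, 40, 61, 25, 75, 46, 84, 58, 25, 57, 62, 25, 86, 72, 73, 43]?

25

Step 1: Count the frequency of each value:
  25: appears 3 time(s)
  31: appears 1 time(s)
  40: appears 1 time(s)
  43: appears 1 time(s)
  46: appears 1 time(s)
  57: appears 1 time(s)
  58: appears 1 time(s)
  61: appears 1 time(s)
  62: appears 1 time(s)
  72: appears 1 time(s)
  73: appears 1 time(s)
  75: appears 1 time(s)
  84: appears 1 time(s)
  86: appears 2 time(s)
Step 2: The value 25 appears most frequently (3 times).
Step 3: Mode = 25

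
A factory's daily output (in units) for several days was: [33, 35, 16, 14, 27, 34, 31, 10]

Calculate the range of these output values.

25

Step 1: Identify the maximum value: max = 35
Step 2: Identify the minimum value: min = 10
Step 3: Range = max - min = 35 - 10 = 25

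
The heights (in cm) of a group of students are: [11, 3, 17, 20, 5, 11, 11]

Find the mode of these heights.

11

Step 1: Count the frequency of each value:
  3: appears 1 time(s)
  5: appears 1 time(s)
  11: appears 3 time(s)
  17: appears 1 time(s)
  20: appears 1 time(s)
Step 2: The value 11 appears most frequently (3 times).
Step 3: Mode = 11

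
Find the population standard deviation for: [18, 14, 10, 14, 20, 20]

3.6515

Step 1: Compute the mean: 16
Step 2: Sum of squared deviations from the mean: 80
Step 3: Population variance = 80 / 6 = 13.3333
Step 4: Standard deviation = sqrt(13.3333) = 3.6515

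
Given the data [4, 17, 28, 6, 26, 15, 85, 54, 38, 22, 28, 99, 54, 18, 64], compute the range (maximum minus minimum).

95

Step 1: Identify the maximum value: max = 99
Step 2: Identify the minimum value: min = 4
Step 3: Range = max - min = 99 - 4 = 95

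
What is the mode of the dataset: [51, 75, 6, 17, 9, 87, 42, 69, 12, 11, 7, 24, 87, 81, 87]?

87

Step 1: Count the frequency of each value:
  6: appears 1 time(s)
  7: appears 1 time(s)
  9: appears 1 time(s)
  11: appears 1 time(s)
  12: appears 1 time(s)
  17: appears 1 time(s)
  24: appears 1 time(s)
  42: appears 1 time(s)
  51: appears 1 time(s)
  69: appears 1 time(s)
  75: appears 1 time(s)
  81: appears 1 time(s)
  87: appears 3 time(s)
Step 2: The value 87 appears most frequently (3 times).
Step 3: Mode = 87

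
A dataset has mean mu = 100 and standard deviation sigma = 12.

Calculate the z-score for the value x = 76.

-2

Step 1: Recall the z-score formula: z = (x - mu) / sigma
Step 2: Substitute values: z = (76 - 100) / 12
Step 3: z = -24 / 12 = -2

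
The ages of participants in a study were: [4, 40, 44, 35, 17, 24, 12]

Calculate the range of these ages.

40

Step 1: Identify the maximum value: max = 44
Step 2: Identify the minimum value: min = 4
Step 3: Range = max - min = 44 - 4 = 40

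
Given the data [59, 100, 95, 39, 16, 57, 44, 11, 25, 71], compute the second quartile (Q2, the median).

50.5

Step 1: Sort the data: [11, 16, 25, 39, 44, 57, 59, 71, 95, 100]
Step 2: n = 10
Step 3: Q2 is the median. Since n is even, it is the average of the values at positions 5 and 6:
  Q2 = (44 + 57) / 2 = 50.5
Step 4: Q2 = 50.5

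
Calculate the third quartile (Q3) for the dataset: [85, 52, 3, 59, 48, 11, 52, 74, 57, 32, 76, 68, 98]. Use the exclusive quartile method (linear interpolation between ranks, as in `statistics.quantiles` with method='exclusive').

75

Step 1: Sort the data: [3, 11, 32, 48, 52, 52, 57, 59, 68, 74, 76, 85, 98]
Step 2: n = 13
Step 3: Using the exclusive quartile method:
  Q1 = 40
  Q2 (median) = 57
  Q3 = 75
  IQR = Q3 - Q1 = 75 - 40 = 35
Step 4: Q3 = 75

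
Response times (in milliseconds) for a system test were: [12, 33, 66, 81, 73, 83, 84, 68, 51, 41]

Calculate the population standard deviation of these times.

22.9861

Step 1: Compute the mean: 59.2
Step 2: Sum of squared deviations from the mean: 5283.6
Step 3: Population variance = 5283.6 / 10 = 528.36
Step 4: Standard deviation = sqrt(528.36) = 22.9861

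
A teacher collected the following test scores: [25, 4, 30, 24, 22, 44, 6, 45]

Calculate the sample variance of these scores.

228.2857

Step 1: Compute the mean: (25 + 4 + 30 + 24 + 22 + 44 + 6 + 45) / 8 = 25
Step 2: Compute squared deviations from the mean:
  (25 - 25)^2 = 0
  (4 - 25)^2 = 441
  (30 - 25)^2 = 25
  (24 - 25)^2 = 1
  (22 - 25)^2 = 9
  (44 - 25)^2 = 361
  (6 - 25)^2 = 361
  (45 - 25)^2 = 400
Step 3: Sum of squared deviations = 1598
Step 4: Sample variance = 1598 / 7 = 228.2857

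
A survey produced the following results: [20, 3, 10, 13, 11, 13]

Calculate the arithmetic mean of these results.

11.6667

Step 1: Sum all values: 20 + 3 + 10 + 13 + 11 + 13 = 70
Step 2: Count the number of values: n = 6
Step 3: Mean = sum / n = 70 / 6 = 11.6667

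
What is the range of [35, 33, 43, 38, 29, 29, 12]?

31

Step 1: Identify the maximum value: max = 43
Step 2: Identify the minimum value: min = 12
Step 3: Range = max - min = 43 - 12 = 31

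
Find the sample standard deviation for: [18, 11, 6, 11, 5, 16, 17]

5.2281

Step 1: Compute the mean: 12
Step 2: Sum of squared deviations from the mean: 164
Step 3: Sample variance = 164 / 6 = 27.3333
Step 4: Standard deviation = sqrt(27.3333) = 5.2281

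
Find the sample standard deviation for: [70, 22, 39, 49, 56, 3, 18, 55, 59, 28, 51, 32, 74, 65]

21.2045

Step 1: Compute the mean: 44.3571
Step 2: Sum of squared deviations from the mean: 5845.2143
Step 3: Sample variance = 5845.2143 / 13 = 449.6319
Step 4: Standard deviation = sqrt(449.6319) = 21.2045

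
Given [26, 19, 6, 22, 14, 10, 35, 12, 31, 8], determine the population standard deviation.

9.4768

Step 1: Compute the mean: 18.3
Step 2: Sum of squared deviations from the mean: 898.1
Step 3: Population variance = 898.1 / 10 = 89.81
Step 4: Standard deviation = sqrt(89.81) = 9.4768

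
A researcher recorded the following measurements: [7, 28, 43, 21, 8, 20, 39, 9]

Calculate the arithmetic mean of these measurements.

21.875

Step 1: Sum all values: 7 + 28 + 43 + 21 + 8 + 20 + 39 + 9 = 175
Step 2: Count the number of values: n = 8
Step 3: Mean = sum / n = 175 / 8 = 21.875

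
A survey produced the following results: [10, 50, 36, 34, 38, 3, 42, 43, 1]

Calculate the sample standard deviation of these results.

18.6421

Step 1: Compute the mean: 28.5556
Step 2: Sum of squared deviations from the mean: 2780.2222
Step 3: Sample variance = 2780.2222 / 8 = 347.5278
Step 4: Standard deviation = sqrt(347.5278) = 18.6421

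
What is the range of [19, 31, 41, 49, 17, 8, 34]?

41

Step 1: Identify the maximum value: max = 49
Step 2: Identify the minimum value: min = 8
Step 3: Range = max - min = 49 - 8 = 41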